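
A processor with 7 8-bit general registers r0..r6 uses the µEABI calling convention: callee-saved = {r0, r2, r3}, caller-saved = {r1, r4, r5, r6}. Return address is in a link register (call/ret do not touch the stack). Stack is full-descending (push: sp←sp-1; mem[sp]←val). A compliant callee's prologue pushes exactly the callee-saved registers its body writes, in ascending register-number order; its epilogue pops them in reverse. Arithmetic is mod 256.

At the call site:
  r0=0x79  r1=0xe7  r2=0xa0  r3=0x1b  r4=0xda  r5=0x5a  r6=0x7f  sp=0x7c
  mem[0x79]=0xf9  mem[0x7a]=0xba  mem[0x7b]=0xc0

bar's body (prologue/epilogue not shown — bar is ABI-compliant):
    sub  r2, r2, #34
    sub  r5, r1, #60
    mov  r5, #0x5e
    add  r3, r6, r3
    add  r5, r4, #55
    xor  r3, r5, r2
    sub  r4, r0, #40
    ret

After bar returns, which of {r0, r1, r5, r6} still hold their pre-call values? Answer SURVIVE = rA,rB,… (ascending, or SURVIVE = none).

SURVIVE = r0,r1,r6

prologue: push r2 → mem[0x7b]=0xa0, sp=0x7b
prologue: push r3 → mem[0x7a]=0x1b, sp=0x7a
body[0] sub  r2, r2, #34 → r2=0x7e
body[1] sub  r5, r1, #60 → r5=0xab
body[2] mov  r5, #0x5e → r5=0x5e
body[3] add  r3, r6, r3 → r3=0x9a
body[4] add  r5, r4, #55 → r5=0x11
body[5] xor  r3, r5, r2 → r3=0x6f
body[6] sub  r4, r0, #40 → r4=0x51
epilogue: pop r3=0x1b, sp=0x7b
epilogue: pop r2=0xa0, sp=0x7c
r0: callee-saved, written=False
r1: caller-saved, written=False
r5: caller-saved, written=True
r6: caller-saved, written=False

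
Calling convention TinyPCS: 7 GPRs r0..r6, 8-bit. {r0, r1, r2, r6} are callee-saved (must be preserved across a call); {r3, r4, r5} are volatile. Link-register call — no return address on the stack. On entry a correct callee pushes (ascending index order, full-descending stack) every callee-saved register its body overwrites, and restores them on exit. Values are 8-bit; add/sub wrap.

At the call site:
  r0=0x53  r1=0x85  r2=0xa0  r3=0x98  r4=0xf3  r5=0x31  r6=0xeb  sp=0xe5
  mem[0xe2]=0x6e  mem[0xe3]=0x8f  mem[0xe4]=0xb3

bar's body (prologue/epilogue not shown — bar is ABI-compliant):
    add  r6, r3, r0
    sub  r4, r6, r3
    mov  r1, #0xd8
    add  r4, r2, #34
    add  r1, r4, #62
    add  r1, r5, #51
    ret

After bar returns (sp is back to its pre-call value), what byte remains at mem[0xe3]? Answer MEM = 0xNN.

prologue: push r1 → mem[0xe4]=0x85, sp=0xe4
prologue: push r6 → mem[0xe3]=0xeb, sp=0xe3
body[0] add  r6, r3, r0 → r6=0xeb
body[1] sub  r4, r6, r3 → r4=0x53
body[2] mov  r1, #0xd8 → r1=0xd8
body[3] add  r4, r2, #34 → r4=0xc2
body[4] add  r1, r4, #62 → r1=0x00
body[5] add  r1, r5, #51 → r1=0x64
epilogue: pop r6=0xeb, sp=0xe4
epilogue: pop r1=0x85, sp=0xe5
prologue pushed ['r1', 'r6'] at ['0xe4', '0xe3']

MEM = 0xeb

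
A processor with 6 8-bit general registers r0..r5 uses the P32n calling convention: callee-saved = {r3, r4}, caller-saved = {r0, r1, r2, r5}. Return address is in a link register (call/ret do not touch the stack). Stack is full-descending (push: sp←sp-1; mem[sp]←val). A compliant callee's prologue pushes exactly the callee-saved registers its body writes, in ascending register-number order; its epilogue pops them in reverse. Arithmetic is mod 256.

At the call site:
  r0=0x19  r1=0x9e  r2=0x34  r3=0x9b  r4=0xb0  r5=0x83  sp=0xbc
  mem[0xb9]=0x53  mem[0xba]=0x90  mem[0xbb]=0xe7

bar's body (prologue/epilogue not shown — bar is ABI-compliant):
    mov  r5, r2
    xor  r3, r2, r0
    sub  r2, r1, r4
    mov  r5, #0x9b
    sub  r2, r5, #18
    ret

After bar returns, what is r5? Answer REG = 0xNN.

REG = 0x9b

prologue: push r3 -> mem[0xbb]=0x9b, sp=0xbb
body[0] mov  r5, r2 -> r5=0x34
body[1] xor  r3, r2, r0 -> r3=0x2d
body[2] sub  r2, r1, r4 -> r2=0xee
body[3] mov  r5, #0x9b -> r5=0x9b
body[4] sub  r2, r5, #18 -> r2=0x89
epilogue: pop r3=0x9b, sp=0xbc
r5 is caller-saved -> body value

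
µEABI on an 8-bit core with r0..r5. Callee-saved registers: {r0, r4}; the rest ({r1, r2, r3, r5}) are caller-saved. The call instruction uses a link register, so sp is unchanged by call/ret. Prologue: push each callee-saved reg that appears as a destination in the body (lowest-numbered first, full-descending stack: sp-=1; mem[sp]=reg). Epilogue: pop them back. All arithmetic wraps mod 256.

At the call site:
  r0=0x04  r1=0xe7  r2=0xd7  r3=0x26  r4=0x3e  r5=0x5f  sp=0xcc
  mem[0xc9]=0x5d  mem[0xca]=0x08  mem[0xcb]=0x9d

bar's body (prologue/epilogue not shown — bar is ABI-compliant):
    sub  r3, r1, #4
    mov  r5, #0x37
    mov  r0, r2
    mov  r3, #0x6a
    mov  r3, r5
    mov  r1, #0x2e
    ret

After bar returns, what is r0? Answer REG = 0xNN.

prologue: push r0 -> mem[0xcb]=0x04, sp=0xcb
body[0] sub  r3, r1, #4 -> r3=0xe3
body[1] mov  r5, #0x37 -> r5=0x37
body[2] mov  r0, r2 -> r0=0xd7
body[3] mov  r3, #0x6a -> r3=0x6a
body[4] mov  r3, r5 -> r3=0x37
body[5] mov  r1, #0x2e -> r1=0x2e
epilogue: pop r0=0x04, sp=0xcc
r0 is callee-saved -> restored

REG = 0x04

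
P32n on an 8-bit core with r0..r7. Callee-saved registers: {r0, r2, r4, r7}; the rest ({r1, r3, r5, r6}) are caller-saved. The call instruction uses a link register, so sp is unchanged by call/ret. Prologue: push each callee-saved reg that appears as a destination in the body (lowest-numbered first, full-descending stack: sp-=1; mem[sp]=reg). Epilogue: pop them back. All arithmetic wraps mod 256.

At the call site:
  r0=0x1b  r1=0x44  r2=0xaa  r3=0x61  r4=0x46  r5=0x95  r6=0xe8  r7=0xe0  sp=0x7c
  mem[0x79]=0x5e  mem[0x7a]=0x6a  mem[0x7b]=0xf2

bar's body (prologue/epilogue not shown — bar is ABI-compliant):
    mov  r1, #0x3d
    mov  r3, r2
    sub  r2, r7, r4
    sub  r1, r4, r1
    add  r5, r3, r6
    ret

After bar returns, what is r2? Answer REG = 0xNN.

prologue: push r2 -> mem[0x7b]=0xaa, sp=0x7b
body[0] mov  r1, #0x3d -> r1=0x3d
body[1] mov  r3, r2 -> r3=0xaa
body[2] sub  r2, r7, r4 -> r2=0x9a
body[3] sub  r1, r4, r1 -> r1=0x09
body[4] add  r5, r3, r6 -> r5=0x92
epilogue: pop r2=0xaa, sp=0x7c
r2 is callee-saved -> restored

REG = 0xaa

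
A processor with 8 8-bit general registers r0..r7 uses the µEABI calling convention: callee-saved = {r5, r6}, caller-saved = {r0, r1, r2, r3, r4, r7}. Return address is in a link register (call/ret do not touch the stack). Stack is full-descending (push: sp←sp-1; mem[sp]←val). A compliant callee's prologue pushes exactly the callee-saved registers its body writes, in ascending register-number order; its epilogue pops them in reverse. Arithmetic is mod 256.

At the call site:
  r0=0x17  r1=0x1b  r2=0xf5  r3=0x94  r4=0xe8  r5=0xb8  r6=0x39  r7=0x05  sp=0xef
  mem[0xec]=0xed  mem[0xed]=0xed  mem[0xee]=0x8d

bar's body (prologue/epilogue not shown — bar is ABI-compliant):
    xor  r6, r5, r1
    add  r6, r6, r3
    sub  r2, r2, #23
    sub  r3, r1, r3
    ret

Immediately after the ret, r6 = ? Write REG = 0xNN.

REG = 0x39

prologue: push r6 → mem[0xee]=0x39, sp=0xee
body[0] xor  r6, r5, r1 → r6=0xa3
body[1] add  r6, r6, r3 → r6=0x37
body[2] sub  r2, r2, #23 → r2=0xde
body[3] sub  r3, r1, r3 → r3=0x87
epilogue: pop r6=0x39, sp=0xef
r6 is callee-saved → restored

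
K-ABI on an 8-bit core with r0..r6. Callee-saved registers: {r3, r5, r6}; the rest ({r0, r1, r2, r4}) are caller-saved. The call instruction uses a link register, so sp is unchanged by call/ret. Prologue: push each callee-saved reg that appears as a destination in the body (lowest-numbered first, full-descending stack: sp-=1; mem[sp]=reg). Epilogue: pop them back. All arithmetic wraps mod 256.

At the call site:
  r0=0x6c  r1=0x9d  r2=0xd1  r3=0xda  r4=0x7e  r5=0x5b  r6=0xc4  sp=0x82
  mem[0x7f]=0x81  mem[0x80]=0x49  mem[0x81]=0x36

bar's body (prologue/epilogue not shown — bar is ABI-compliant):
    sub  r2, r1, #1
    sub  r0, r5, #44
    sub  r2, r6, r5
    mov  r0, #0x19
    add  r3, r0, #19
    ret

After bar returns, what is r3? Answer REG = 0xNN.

REG = 0xda

prologue: push r3 → mem[0x81]=0xda, sp=0x81
body[0] sub  r2, r1, #1 → r2=0x9c
body[1] sub  r0, r5, #44 → r0=0x2f
body[2] sub  r2, r6, r5 → r2=0x69
body[3] mov  r0, #0x19 → r0=0x19
body[4] add  r3, r0, #19 → r3=0x2c
epilogue: pop r3=0xda, sp=0x82
r3 is callee-saved → restored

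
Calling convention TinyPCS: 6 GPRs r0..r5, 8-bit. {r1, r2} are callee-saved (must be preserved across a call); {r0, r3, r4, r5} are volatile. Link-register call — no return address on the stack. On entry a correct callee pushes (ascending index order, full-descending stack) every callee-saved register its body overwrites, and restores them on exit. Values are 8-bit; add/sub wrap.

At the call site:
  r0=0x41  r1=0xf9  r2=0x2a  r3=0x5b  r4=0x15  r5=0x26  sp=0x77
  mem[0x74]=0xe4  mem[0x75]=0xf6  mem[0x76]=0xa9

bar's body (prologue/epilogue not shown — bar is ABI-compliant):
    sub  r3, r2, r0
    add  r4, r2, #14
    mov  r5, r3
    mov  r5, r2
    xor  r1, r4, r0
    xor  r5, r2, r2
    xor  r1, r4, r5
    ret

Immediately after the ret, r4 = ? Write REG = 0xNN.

prologue: push r1 → mem[0x76]=0xf9, sp=0x76
body[0] sub  r3, r2, r0 → r3=0xe9
body[1] add  r4, r2, #14 → r4=0x38
body[2] mov  r5, r3 → r5=0xe9
body[3] mov  r5, r2 → r5=0x2a
body[4] xor  r1, r4, r0 → r1=0x79
body[5] xor  r5, r2, r2 → r5=0x00
body[6] xor  r1, r4, r5 → r1=0x38
epilogue: pop r1=0xf9, sp=0x77
r4 is caller-saved → body value

REG = 0x38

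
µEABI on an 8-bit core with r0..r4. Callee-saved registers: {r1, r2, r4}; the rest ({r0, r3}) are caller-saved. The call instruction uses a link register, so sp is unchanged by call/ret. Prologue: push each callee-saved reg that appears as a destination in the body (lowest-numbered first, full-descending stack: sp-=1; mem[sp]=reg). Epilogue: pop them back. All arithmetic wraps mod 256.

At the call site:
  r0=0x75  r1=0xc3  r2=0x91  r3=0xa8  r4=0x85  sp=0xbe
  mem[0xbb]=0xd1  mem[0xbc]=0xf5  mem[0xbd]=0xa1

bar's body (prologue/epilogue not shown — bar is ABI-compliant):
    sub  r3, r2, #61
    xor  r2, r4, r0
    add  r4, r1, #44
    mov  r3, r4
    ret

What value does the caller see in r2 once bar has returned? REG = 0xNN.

prologue: push r2 -> mem[0xbd]=0x91, sp=0xbd
prologue: push r4 -> mem[0xbc]=0x85, sp=0xbc
body[0] sub  r3, r2, #61 -> r3=0x54
body[1] xor  r2, r4, r0 -> r2=0xf0
body[2] add  r4, r1, #44 -> r4=0xef
body[3] mov  r3, r4 -> r3=0xef
epilogue: pop r4=0x85, sp=0xbd
epilogue: pop r2=0x91, sp=0xbe
r2 is callee-saved -> restored

REG = 0x91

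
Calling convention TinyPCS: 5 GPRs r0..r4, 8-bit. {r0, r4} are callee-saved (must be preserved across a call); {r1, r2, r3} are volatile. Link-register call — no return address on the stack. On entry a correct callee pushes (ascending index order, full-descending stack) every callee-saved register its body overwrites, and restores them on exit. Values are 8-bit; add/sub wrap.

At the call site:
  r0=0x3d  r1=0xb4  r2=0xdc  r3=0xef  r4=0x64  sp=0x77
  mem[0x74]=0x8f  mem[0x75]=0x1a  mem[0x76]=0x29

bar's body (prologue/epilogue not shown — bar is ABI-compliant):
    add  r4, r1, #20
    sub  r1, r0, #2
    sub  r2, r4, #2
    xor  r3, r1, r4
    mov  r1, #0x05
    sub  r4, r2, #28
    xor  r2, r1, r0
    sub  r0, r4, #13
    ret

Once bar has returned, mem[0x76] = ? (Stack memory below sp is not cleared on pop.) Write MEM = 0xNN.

prologue: push r0 → mem[0x76]=0x3d, sp=0x76
prologue: push r4 → mem[0x75]=0x64, sp=0x75
body[0] add  r4, r1, #20 → r4=0xc8
body[1] sub  r1, r0, #2 → r1=0x3b
body[2] sub  r2, r4, #2 → r2=0xc6
body[3] xor  r3, r1, r4 → r3=0xf3
body[4] mov  r1, #0x05 → r1=0x05
body[5] sub  r4, r2, #28 → r4=0xaa
body[6] xor  r2, r1, r0 → r2=0x38
body[7] sub  r0, r4, #13 → r0=0x9d
epilogue: pop r4=0x64, sp=0x76
epilogue: pop r0=0x3d, sp=0x77
prologue pushed ['r0', 'r4'] at ['0x76', '0x75']

MEM = 0x3d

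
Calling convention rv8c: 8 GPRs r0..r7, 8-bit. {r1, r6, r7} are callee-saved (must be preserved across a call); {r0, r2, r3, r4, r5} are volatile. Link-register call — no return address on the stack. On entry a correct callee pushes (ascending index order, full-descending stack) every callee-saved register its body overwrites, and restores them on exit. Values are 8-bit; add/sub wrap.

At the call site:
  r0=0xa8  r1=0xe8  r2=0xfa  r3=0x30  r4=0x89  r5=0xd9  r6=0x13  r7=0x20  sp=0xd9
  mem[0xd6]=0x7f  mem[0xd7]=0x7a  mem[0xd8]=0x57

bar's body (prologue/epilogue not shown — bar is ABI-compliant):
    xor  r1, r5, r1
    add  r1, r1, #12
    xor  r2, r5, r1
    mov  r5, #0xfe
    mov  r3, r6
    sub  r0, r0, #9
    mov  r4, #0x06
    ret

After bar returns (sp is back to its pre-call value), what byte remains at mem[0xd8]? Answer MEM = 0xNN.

prologue: push r1 → mem[0xd8]=0xe8, sp=0xd8
body[0] xor  r1, r5, r1 → r1=0x31
body[1] add  r1, r1, #12 → r1=0x3d
body[2] xor  r2, r5, r1 → r2=0xe4
body[3] mov  r5, #0xfe → r5=0xfe
body[4] mov  r3, r6 → r3=0x13
body[5] sub  r0, r0, #9 → r0=0x9f
body[6] mov  r4, #0x06 → r4=0x06
epilogue: pop r1=0xe8, sp=0xd9
prologue pushed ['r1'] at ['0xd8']

MEM = 0xe8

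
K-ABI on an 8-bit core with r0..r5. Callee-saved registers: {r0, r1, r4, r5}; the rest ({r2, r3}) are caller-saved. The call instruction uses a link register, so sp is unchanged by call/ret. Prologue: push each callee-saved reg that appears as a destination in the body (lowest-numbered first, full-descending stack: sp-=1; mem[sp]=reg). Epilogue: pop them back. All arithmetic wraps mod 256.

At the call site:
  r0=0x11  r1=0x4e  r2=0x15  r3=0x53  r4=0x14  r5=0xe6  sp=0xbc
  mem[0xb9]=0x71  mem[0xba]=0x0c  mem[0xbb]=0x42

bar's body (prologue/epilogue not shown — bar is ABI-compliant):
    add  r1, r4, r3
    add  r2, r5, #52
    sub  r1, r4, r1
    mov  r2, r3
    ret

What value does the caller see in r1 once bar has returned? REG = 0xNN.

prologue: push r1 → mem[0xbb]=0x4e, sp=0xbb
body[0] add  r1, r4, r3 → r1=0x67
body[1] add  r2, r5, #52 → r2=0x1a
body[2] sub  r1, r4, r1 → r1=0xad
body[3] mov  r2, r3 → r2=0x53
epilogue: pop r1=0x4e, sp=0xbc
r1 is callee-saved → restored

REG = 0x4e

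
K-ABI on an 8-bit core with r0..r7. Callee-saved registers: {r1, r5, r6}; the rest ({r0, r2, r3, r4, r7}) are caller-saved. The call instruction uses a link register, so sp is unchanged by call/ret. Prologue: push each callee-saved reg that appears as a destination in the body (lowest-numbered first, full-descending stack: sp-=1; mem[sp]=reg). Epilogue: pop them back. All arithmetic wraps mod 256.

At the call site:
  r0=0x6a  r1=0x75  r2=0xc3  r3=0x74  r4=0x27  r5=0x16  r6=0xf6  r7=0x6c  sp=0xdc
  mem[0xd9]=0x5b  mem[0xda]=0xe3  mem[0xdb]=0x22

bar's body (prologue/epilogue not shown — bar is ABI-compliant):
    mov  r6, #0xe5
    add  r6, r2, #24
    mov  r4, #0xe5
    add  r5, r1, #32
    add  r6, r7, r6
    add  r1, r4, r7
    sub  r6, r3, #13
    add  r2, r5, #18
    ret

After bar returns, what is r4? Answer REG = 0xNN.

prologue: push r1 -> mem[0xdb]=0x75, sp=0xdb
prologue: push r5 -> mem[0xda]=0x16, sp=0xda
prologue: push r6 -> mem[0xd9]=0xf6, sp=0xd9
body[0] mov  r6, #0xe5 -> r6=0xe5
body[1] add  r6, r2, #24 -> r6=0xdb
body[2] mov  r4, #0xe5 -> r4=0xe5
body[3] add  r5, r1, #32 -> r5=0x95
body[4] add  r6, r7, r6 -> r6=0x47
body[5] add  r1, r4, r7 -> r1=0x51
body[6] sub  r6, r3, #13 -> r6=0x67
body[7] add  r2, r5, #18 -> r2=0xa7
epilogue: pop r6=0xf6, sp=0xda
epilogue: pop r5=0x16, sp=0xdb
epilogue: pop r1=0x75, sp=0xdc
r4 is caller-saved -> body value

REG = 0xe5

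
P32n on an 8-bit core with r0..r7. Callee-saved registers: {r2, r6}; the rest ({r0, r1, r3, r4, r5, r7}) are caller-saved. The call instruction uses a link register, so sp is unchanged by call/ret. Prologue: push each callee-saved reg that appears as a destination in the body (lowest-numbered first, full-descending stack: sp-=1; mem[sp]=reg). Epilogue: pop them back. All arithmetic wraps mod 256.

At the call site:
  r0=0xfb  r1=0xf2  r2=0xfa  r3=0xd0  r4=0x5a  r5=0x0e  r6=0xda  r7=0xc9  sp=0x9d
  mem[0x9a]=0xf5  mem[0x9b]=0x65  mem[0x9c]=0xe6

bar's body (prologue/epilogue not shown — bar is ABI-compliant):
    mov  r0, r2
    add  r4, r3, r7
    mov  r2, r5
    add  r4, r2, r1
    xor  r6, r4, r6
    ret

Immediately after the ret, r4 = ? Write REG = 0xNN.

REG = 0x00

prologue: push r2 -> mem[0x9c]=0xfa, sp=0x9c
prologue: push r6 -> mem[0x9b]=0xda, sp=0x9b
body[0] mov  r0, r2 -> r0=0xfa
body[1] add  r4, r3, r7 -> r4=0x99
body[2] mov  r2, r5 -> r2=0x0e
body[3] add  r4, r2, r1 -> r4=0x00
body[4] xor  r6, r4, r6 -> r6=0xda
epilogue: pop r6=0xda, sp=0x9c
epilogue: pop r2=0xfa, sp=0x9d
r4 is caller-saved -> body value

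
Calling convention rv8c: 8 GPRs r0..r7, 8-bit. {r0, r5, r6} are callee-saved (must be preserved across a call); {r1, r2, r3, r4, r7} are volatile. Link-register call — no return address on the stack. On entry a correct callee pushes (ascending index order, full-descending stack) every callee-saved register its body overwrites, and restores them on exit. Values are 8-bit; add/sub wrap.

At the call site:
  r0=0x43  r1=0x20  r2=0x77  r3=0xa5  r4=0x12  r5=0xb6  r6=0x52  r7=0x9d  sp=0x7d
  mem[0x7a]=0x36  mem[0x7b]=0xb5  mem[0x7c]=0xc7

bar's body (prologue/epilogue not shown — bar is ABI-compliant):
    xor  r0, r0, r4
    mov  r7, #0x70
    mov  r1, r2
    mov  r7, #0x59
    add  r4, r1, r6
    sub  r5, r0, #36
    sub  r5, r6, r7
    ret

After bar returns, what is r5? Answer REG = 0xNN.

prologue: push r0 -> mem[0x7c]=0x43, sp=0x7c
prologue: push r5 -> mem[0x7b]=0xb6, sp=0x7b
body[0] xor  r0, r0, r4 -> r0=0x51
body[1] mov  r7, #0x70 -> r7=0x70
body[2] mov  r1, r2 -> r1=0x77
body[3] mov  r7, #0x59 -> r7=0x59
body[4] add  r4, r1, r6 -> r4=0xc9
body[5] sub  r5, r0, #36 -> r5=0x2d
body[6] sub  r5, r6, r7 -> r5=0xf9
epilogue: pop r5=0xb6, sp=0x7c
epilogue: pop r0=0x43, sp=0x7d
r5 is callee-saved -> restored

REG = 0xb6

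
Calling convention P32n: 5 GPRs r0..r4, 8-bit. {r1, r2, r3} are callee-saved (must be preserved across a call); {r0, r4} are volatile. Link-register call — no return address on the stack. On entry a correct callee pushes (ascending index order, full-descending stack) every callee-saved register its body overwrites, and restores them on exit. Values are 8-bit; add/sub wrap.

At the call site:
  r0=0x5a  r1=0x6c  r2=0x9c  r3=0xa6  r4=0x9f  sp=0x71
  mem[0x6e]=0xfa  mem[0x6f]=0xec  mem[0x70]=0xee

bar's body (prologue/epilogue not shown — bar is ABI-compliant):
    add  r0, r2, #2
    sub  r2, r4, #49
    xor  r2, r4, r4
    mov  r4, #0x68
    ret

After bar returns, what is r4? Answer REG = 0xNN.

prologue: push r2 → mem[0x70]=0x9c, sp=0x70
body[0] add  r0, r2, #2 → r0=0x9e
body[1] sub  r2, r4, #49 → r2=0x6e
body[2] xor  r2, r4, r4 → r2=0x00
body[3] mov  r4, #0x68 → r4=0x68
epilogue: pop r2=0x9c, sp=0x71
r4 is caller-saved → body value

REG = 0x68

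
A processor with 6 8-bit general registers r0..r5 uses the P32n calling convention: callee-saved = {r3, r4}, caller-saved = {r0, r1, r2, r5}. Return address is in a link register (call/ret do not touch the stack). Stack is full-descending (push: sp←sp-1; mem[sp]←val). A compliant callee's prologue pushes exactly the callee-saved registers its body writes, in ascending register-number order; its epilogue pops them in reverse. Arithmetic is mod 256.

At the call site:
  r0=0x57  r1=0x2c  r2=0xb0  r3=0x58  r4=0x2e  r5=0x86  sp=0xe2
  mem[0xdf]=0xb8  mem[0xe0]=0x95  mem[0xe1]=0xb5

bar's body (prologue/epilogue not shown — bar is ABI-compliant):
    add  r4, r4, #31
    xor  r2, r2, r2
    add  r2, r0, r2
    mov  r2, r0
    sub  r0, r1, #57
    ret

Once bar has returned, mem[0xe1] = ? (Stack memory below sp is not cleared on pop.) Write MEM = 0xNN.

prologue: push r4 → mem[0xe1]=0x2e, sp=0xe1
body[0] add  r4, r4, #31 → r4=0x4d
body[1] xor  r2, r2, r2 → r2=0x00
body[2] add  r2, r0, r2 → r2=0x57
body[3] mov  r2, r0 → r2=0x57
body[4] sub  r0, r1, #57 → r0=0xf3
epilogue: pop r4=0x2e, sp=0xe2
prologue pushed ['r4'] at ['0xe1']

MEM = 0x2e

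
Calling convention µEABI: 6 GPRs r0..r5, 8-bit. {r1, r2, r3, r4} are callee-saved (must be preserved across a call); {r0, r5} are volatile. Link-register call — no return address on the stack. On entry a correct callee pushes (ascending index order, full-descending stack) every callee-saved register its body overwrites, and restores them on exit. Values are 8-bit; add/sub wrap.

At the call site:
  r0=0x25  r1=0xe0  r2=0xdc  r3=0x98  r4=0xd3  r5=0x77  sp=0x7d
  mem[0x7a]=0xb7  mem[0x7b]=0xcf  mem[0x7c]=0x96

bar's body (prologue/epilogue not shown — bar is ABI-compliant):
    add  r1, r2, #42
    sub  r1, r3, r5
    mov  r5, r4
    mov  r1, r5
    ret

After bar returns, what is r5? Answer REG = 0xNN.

REG = 0xd3

prologue: push r1 -> mem[0x7c]=0xe0, sp=0x7c
body[0] add  r1, r2, #42 -> r1=0x06
body[1] sub  r1, r3, r5 -> r1=0x21
body[2] mov  r5, r4 -> r5=0xd3
body[3] mov  r1, r5 -> r1=0xd3
epilogue: pop r1=0xe0, sp=0x7d
r5 is caller-saved -> body value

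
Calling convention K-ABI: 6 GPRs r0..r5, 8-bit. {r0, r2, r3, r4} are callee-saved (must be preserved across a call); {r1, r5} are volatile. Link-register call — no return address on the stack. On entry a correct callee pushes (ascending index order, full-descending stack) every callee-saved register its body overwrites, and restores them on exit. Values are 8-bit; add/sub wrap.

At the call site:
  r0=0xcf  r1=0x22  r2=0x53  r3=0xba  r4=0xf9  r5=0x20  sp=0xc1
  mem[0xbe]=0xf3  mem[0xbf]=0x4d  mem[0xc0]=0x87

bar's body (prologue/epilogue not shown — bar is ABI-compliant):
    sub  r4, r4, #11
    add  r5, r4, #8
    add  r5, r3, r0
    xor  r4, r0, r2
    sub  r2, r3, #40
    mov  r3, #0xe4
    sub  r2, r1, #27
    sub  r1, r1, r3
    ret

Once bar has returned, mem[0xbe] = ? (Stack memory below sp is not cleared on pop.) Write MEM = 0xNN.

MEM = 0xf9

prologue: push r2 -> mem[0xc0]=0x53, sp=0xc0
prologue: push r3 -> mem[0xbf]=0xba, sp=0xbf
prologue: push r4 -> mem[0xbe]=0xf9, sp=0xbe
body[0] sub  r4, r4, #11 -> r4=0xee
body[1] add  r5, r4, #8 -> r5=0xf6
body[2] add  r5, r3, r0 -> r5=0x89
body[3] xor  r4, r0, r2 -> r4=0x9c
body[4] sub  r2, r3, #40 -> r2=0x92
body[5] mov  r3, #0xe4 -> r3=0xe4
body[6] sub  r2, r1, #27 -> r2=0x07
body[7] sub  r1, r1, r3 -> r1=0x3e
epilogue: pop r4=0xf9, sp=0xbf
epilogue: pop r3=0xba, sp=0xc0
epilogue: pop r2=0x53, sp=0xc1
prologue pushed ['r2', 'r3', 'r4'] at ['0xc0', '0xbf', '0xbe']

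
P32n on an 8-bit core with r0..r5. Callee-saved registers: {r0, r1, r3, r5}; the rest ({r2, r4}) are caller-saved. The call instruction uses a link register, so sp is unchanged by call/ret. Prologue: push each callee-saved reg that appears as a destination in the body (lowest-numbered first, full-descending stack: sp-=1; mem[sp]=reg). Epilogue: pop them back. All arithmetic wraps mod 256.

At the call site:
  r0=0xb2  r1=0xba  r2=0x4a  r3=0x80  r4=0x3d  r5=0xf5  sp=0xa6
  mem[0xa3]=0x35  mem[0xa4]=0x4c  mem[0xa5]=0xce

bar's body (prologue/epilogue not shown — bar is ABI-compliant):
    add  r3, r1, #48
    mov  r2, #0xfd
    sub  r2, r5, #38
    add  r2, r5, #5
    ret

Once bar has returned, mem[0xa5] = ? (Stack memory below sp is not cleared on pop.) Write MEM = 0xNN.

MEM = 0x80

prologue: push r3 -> mem[0xa5]=0x80, sp=0xa5
body[0] add  r3, r1, #48 -> r3=0xea
body[1] mov  r2, #0xfd -> r2=0xfd
body[2] sub  r2, r5, #38 -> r2=0xcf
body[3] add  r2, r5, #5 -> r2=0xfa
epilogue: pop r3=0x80, sp=0xa6
prologue pushed ['r3'] at ['0xa5']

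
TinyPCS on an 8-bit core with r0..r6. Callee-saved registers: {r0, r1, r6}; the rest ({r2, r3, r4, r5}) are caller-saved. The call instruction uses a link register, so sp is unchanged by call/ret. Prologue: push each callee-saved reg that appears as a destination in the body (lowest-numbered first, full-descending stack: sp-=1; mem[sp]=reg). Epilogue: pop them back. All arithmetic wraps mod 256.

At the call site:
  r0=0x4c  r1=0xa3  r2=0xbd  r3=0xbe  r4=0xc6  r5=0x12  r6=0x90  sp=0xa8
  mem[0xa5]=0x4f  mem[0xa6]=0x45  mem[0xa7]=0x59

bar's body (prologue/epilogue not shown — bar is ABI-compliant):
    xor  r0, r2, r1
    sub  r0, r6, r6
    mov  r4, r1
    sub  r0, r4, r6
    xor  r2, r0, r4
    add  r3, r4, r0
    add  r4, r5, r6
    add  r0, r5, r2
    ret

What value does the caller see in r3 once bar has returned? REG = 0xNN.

REG = 0xb6

prologue: push r0 -> mem[0xa7]=0x4c, sp=0xa7
body[0] xor  r0, r2, r1 -> r0=0x1e
body[1] sub  r0, r6, r6 -> r0=0x00
body[2] mov  r4, r1 -> r4=0xa3
body[3] sub  r0, r4, r6 -> r0=0x13
body[4] xor  r2, r0, r4 -> r2=0xb0
body[5] add  r3, r4, r0 -> r3=0xb6
body[6] add  r4, r5, r6 -> r4=0xa2
body[7] add  r0, r5, r2 -> r0=0xc2
epilogue: pop r0=0x4c, sp=0xa8
r3 is caller-saved -> body value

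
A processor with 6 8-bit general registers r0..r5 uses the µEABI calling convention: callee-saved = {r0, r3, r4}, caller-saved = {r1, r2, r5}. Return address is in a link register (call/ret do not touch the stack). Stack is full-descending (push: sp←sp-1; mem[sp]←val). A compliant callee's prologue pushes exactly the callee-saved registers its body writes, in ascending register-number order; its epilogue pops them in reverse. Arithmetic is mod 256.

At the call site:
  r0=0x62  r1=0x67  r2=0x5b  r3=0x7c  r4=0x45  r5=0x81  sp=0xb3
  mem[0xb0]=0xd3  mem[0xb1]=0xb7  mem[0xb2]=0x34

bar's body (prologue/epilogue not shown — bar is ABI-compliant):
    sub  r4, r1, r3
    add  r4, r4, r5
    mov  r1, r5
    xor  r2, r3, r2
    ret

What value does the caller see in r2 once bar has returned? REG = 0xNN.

prologue: push r4 -> mem[0xb2]=0x45, sp=0xb2
body[0] sub  r4, r1, r3 -> r4=0xeb
body[1] add  r4, r4, r5 -> r4=0x6c
body[2] mov  r1, r5 -> r1=0x81
body[3] xor  r2, r3, r2 -> r2=0x27
epilogue: pop r4=0x45, sp=0xb3
r2 is caller-saved -> body value

REG = 0x27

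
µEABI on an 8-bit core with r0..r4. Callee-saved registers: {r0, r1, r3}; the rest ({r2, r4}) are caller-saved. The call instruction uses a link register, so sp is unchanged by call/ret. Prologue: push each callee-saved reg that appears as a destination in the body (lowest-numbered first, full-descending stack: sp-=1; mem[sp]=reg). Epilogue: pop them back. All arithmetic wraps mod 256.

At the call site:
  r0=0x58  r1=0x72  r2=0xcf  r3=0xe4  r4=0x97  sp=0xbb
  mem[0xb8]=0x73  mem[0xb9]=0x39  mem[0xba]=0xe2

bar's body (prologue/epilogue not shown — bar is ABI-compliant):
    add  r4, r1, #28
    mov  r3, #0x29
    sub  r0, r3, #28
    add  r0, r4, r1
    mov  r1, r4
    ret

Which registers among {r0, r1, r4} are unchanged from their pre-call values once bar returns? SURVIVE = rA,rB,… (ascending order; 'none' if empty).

prologue: push r0 → mem[0xba]=0x58, sp=0xba
prologue: push r1 → mem[0xb9]=0x72, sp=0xb9
prologue: push r3 → mem[0xb8]=0xe4, sp=0xb8
body[0] add  r4, r1, #28 → r4=0x8e
body[1] mov  r3, #0x29 → r3=0x29
body[2] sub  r0, r3, #28 → r0=0x0d
body[3] add  r0, r4, r1 → r0=0x00
body[4] mov  r1, r4 → r1=0x8e
epilogue: pop r3=0xe4, sp=0xb9
epilogue: pop r1=0x72, sp=0xba
epilogue: pop r0=0x58, sp=0xbb
r0: callee-saved, written=True
r1: callee-saved, written=True
r4: caller-saved, written=True

SURVIVE = r0,r1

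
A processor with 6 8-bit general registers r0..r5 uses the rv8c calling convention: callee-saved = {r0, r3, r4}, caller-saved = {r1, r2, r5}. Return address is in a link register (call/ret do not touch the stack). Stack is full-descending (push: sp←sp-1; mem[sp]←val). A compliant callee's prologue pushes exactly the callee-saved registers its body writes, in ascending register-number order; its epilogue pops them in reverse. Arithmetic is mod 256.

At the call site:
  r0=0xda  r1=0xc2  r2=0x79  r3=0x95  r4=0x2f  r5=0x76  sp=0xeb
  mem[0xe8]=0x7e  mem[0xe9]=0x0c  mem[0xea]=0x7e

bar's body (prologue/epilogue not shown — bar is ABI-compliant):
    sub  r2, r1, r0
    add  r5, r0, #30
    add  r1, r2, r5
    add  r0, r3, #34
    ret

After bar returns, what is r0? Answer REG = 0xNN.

prologue: push r0 -> mem[0xea]=0xda, sp=0xea
body[0] sub  r2, r1, r0 -> r2=0xe8
body[1] add  r5, r0, #30 -> r5=0xf8
body[2] add  r1, r2, r5 -> r1=0xe0
body[3] add  r0, r3, #34 -> r0=0xb7
epilogue: pop r0=0xda, sp=0xeb
r0 is callee-saved -> restored

REG = 0xda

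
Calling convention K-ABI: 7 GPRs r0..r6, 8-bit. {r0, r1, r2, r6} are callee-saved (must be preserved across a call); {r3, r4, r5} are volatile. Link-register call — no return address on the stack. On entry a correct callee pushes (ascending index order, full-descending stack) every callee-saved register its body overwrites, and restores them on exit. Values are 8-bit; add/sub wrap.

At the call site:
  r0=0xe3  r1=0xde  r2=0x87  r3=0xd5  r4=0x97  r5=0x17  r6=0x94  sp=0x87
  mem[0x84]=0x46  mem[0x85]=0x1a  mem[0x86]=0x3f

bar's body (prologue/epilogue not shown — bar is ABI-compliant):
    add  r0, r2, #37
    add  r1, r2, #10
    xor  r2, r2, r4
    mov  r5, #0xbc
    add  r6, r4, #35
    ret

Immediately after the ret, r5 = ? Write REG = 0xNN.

prologue: push r0 → mem[0x86]=0xe3, sp=0x86
prologue: push r1 → mem[0x85]=0xde, sp=0x85
prologue: push r2 → mem[0x84]=0x87, sp=0x84
prologue: push r6 → mem[0x83]=0x94, sp=0x83
body[0] add  r0, r2, #37 → r0=0xac
body[1] add  r1, r2, #10 → r1=0x91
body[2] xor  r2, r2, r4 → r2=0x10
body[3] mov  r5, #0xbc → r5=0xbc
body[4] add  r6, r4, #35 → r6=0xba
epilogue: pop r6=0x94, sp=0x84
epilogue: pop r2=0x87, sp=0x85
epilogue: pop r1=0xde, sp=0x86
epilogue: pop r0=0xe3, sp=0x87
r5 is caller-saved → body value

REG = 0xbc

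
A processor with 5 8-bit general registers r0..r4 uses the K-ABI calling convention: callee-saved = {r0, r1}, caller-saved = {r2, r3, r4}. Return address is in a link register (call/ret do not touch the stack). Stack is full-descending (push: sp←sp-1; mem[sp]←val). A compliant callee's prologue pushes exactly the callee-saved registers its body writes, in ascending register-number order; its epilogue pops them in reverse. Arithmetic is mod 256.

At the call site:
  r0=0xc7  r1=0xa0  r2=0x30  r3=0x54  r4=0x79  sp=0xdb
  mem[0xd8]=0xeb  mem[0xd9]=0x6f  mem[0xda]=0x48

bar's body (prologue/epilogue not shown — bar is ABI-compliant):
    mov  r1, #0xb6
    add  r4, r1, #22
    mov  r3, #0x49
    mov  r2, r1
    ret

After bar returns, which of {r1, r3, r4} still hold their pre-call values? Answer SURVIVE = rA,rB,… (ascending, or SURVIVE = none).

prologue: push r1 -> mem[0xda]=0xa0, sp=0xda
body[0] mov  r1, #0xb6 -> r1=0xb6
body[1] add  r4, r1, #22 -> r4=0xcc
body[2] mov  r3, #0x49 -> r3=0x49
body[3] mov  r2, r1 -> r2=0xb6
epilogue: pop r1=0xa0, sp=0xdb
r1: callee-saved, written=True
r3: caller-saved, written=True
r4: caller-saved, written=True

SURVIVE = r1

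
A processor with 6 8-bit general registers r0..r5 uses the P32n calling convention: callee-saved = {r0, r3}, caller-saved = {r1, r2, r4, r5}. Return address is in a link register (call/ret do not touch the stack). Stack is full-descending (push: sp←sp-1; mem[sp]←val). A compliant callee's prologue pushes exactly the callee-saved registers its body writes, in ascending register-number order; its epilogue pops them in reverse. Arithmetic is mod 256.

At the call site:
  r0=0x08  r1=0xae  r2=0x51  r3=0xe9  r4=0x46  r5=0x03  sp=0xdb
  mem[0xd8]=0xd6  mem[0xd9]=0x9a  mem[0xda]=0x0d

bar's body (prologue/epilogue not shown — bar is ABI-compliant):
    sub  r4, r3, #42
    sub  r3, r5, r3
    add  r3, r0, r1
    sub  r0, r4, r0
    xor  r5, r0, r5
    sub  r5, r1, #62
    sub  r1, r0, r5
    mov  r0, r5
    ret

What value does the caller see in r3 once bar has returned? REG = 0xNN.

prologue: push r0 -> mem[0xda]=0x08, sp=0xda
prologue: push r3 -> mem[0xd9]=0xe9, sp=0xd9
body[0] sub  r4, r3, #42 -> r4=0xbf
body[1] sub  r3, r5, r3 -> r3=0x1a
body[2] add  r3, r0, r1 -> r3=0xb6
body[3] sub  r0, r4, r0 -> r0=0xb7
body[4] xor  r5, r0, r5 -> r5=0xb4
body[5] sub  r5, r1, #62 -> r5=0x70
body[6] sub  r1, r0, r5 -> r1=0x47
body[7] mov  r0, r5 -> r0=0x70
epilogue: pop r3=0xe9, sp=0xda
epilogue: pop r0=0x08, sp=0xdb
r3 is callee-saved -> restored

REG = 0xe9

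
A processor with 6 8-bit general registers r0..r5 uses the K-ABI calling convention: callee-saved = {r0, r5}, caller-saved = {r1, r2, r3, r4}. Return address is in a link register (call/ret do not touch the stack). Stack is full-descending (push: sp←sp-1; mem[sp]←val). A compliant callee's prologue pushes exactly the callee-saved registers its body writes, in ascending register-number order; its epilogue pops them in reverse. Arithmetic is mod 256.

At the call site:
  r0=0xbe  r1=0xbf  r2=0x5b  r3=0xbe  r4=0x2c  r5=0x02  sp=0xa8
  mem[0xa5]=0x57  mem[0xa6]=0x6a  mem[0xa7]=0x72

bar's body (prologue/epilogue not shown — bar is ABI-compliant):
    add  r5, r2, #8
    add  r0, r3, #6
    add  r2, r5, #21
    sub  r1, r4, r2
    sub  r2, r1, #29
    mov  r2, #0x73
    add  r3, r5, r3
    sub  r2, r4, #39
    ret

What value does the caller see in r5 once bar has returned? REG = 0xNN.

prologue: push r0 -> mem[0xa7]=0xbe, sp=0xa7
prologue: push r5 -> mem[0xa6]=0x02, sp=0xa6
body[0] add  r5, r2, #8 -> r5=0x63
body[1] add  r0, r3, #6 -> r0=0xc4
body[2] add  r2, r5, #21 -> r2=0x78
body[3] sub  r1, r4, r2 -> r1=0xb4
body[4] sub  r2, r1, #29 -> r2=0x97
body[5] mov  r2, #0x73 -> r2=0x73
body[6] add  r3, r5, r3 -> r3=0x21
body[7] sub  r2, r4, #39 -> r2=0x05
epilogue: pop r5=0x02, sp=0xa7
epilogue: pop r0=0xbe, sp=0xa8
r5 is callee-saved -> restored

REG = 0x02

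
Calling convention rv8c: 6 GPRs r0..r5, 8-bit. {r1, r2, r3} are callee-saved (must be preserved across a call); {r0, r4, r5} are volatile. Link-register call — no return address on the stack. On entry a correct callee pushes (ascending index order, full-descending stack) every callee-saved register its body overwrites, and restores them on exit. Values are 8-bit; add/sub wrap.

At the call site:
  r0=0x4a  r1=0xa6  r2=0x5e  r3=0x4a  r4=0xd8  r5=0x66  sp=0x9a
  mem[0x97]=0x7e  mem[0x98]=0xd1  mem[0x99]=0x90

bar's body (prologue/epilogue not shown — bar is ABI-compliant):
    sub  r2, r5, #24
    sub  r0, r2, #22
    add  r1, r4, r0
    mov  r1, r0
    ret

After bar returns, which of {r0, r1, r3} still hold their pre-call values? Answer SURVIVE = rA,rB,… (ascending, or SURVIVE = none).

prologue: push r1 -> mem[0x99]=0xa6, sp=0x99
prologue: push r2 -> mem[0x98]=0x5e, sp=0x98
body[0] sub  r2, r5, #24 -> r2=0x4e
body[1] sub  r0, r2, #22 -> r0=0x38
body[2] add  r1, r4, r0 -> r1=0x10
body[3] mov  r1, r0 -> r1=0x38
epilogue: pop r2=0x5e, sp=0x99
epilogue: pop r1=0xa6, sp=0x9a
r0: caller-saved, written=True
r1: callee-saved, written=True
r3: callee-saved, written=False

SURVIVE = r1,r3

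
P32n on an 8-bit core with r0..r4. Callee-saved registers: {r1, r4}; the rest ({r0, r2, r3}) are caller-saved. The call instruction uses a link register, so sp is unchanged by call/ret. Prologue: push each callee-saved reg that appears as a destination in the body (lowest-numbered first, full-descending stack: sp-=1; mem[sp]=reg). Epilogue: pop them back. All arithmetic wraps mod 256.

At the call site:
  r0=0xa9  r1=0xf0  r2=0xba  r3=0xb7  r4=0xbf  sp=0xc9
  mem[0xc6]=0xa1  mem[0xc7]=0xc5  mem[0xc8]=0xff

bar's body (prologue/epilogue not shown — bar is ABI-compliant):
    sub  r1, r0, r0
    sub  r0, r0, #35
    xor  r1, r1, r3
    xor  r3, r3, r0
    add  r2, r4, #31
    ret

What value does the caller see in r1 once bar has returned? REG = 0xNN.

REG = 0xf0

prologue: push r1 -> mem[0xc8]=0xf0, sp=0xc8
body[0] sub  r1, r0, r0 -> r1=0x00
body[1] sub  r0, r0, #35 -> r0=0x86
body[2] xor  r1, r1, r3 -> r1=0xb7
body[3] xor  r3, r3, r0 -> r3=0x31
body[4] add  r2, r4, #31 -> r2=0xde
epilogue: pop r1=0xf0, sp=0xc9
r1 is callee-saved -> restored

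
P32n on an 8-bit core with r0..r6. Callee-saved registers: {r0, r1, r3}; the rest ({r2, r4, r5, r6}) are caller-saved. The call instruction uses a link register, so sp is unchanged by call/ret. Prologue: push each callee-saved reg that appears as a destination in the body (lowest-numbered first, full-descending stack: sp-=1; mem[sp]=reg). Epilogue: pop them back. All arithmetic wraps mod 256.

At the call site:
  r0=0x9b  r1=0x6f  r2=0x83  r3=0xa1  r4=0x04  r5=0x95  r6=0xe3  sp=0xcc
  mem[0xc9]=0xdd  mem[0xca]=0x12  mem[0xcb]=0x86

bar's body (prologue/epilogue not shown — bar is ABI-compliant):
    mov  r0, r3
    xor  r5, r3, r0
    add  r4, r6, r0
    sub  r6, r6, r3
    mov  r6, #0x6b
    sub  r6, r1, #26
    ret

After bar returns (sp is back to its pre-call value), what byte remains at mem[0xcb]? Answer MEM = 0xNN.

prologue: push r0 → mem[0xcb]=0x9b, sp=0xcb
body[0] mov  r0, r3 → r0=0xa1
body[1] xor  r5, r3, r0 → r5=0x00
body[2] add  r4, r6, r0 → r4=0x84
body[3] sub  r6, r6, r3 → r6=0x42
body[4] mov  r6, #0x6b → r6=0x6b
body[5] sub  r6, r1, #26 → r6=0x55
epilogue: pop r0=0x9b, sp=0xcc
prologue pushed ['r0'] at ['0xcb']

MEM = 0x9b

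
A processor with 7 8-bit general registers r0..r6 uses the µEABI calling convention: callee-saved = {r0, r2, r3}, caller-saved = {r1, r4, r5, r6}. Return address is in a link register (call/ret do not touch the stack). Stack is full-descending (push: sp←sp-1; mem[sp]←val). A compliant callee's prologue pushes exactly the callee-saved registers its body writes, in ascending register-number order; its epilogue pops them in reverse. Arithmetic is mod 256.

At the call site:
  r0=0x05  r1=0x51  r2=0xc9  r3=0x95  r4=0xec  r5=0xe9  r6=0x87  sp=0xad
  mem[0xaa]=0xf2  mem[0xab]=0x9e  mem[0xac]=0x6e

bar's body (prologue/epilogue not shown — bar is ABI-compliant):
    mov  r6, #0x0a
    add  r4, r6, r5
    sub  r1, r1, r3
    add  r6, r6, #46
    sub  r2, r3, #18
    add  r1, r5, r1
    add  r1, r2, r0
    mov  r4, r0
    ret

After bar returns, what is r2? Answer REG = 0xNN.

prologue: push r2 -> mem[0xac]=0xc9, sp=0xac
body[0] mov  r6, #0x0a -> r6=0x0a
body[1] add  r4, r6, r5 -> r4=0xf3
body[2] sub  r1, r1, r3 -> r1=0xbc
body[3] add  r6, r6, #46 -> r6=0x38
body[4] sub  r2, r3, #18 -> r2=0x83
body[5] add  r1, r5, r1 -> r1=0xa5
body[6] add  r1, r2, r0 -> r1=0x88
body[7] mov  r4, r0 -> r4=0x05
epilogue: pop r2=0xc9, sp=0xad
r2 is callee-saved -> restored

REG = 0xc9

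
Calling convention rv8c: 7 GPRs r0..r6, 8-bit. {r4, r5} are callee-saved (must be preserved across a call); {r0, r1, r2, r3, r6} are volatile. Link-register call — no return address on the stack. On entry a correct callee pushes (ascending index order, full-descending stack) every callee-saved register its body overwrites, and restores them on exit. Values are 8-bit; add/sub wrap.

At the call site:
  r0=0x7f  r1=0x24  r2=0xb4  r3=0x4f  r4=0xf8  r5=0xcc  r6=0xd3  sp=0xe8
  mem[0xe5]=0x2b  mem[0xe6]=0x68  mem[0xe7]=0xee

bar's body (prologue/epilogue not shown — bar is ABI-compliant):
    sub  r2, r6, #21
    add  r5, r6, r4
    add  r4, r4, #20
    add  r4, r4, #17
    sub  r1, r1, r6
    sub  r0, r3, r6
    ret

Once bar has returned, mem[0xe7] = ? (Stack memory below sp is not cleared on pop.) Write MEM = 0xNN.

prologue: push r4 -> mem[0xe7]=0xf8, sp=0xe7
prologue: push r5 -> mem[0xe6]=0xcc, sp=0xe6
body[0] sub  r2, r6, #21 -> r2=0xbe
body[1] add  r5, r6, r4 -> r5=0xcb
body[2] add  r4, r4, #20 -> r4=0x0c
body[3] add  r4, r4, #17 -> r4=0x1d
body[4] sub  r1, r1, r6 -> r1=0x51
body[5] sub  r0, r3, r6 -> r0=0x7c
epilogue: pop r5=0xcc, sp=0xe7
epilogue: pop r4=0xf8, sp=0xe8
prologue pushed ['r4', 'r5'] at ['0xe7', '0xe6']

MEM = 0xf8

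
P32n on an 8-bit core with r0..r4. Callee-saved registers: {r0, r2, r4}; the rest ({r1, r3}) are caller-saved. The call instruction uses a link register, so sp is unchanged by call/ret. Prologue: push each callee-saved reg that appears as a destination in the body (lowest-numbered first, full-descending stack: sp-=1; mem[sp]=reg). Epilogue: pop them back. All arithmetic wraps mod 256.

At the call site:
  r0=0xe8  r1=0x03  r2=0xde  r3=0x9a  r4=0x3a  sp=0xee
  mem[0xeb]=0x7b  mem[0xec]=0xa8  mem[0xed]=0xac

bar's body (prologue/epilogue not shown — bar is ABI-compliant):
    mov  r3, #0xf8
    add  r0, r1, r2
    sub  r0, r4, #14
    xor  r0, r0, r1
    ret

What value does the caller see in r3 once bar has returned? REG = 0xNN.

prologue: push r0 → mem[0xed]=0xe8, sp=0xed
body[0] mov  r3, #0xf8 → r3=0xf8
body[1] add  r0, r1, r2 → r0=0xe1
body[2] sub  r0, r4, #14 → r0=0x2c
body[3] xor  r0, r0, r1 → r0=0x2f
epilogue: pop r0=0xe8, sp=0xee
r3 is caller-saved → body value

REG = 0xf8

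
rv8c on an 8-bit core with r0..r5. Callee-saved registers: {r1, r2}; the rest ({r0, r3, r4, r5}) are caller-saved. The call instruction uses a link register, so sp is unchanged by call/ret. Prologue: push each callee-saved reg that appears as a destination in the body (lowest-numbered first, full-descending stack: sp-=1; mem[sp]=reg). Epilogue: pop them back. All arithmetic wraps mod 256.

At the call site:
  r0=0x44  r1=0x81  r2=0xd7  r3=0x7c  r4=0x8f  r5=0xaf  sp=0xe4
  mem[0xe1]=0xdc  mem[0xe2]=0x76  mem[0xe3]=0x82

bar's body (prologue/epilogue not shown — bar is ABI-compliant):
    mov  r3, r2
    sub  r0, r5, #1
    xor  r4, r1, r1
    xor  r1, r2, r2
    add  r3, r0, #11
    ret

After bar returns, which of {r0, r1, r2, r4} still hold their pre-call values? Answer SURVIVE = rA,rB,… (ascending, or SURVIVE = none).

SURVIVE = r1,r2

prologue: push r1 -> mem[0xe3]=0x81, sp=0xe3
body[0] mov  r3, r2 -> r3=0xd7
body[1] sub  r0, r5, #1 -> r0=0xae
body[2] xor  r4, r1, r1 -> r4=0x00
body[3] xor  r1, r2, r2 -> r1=0x00
body[4] add  r3, r0, #11 -> r3=0xb9
epilogue: pop r1=0x81, sp=0xe4
r0: caller-saved, written=True
r1: callee-saved, written=True
r2: callee-saved, written=False
r4: caller-saved, written=True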